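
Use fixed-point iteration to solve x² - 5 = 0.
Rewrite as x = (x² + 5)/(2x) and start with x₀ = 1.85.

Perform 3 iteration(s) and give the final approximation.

Equation: x² - 5 = 0
Fixed-point form: x = (x² + 5)/(2x)
x₀ = 1.85

x_1 = g(1.850000) = 2.276351
x_2 = g(2.276351) = 2.236424
x_3 = g(2.236424) = 2.236068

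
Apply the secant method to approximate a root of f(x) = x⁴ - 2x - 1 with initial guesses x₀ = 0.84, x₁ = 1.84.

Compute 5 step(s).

f(x) = x⁴ - 2x - 1
x₀ = 0.84, x₁ = 1.84

Secant formula: x_{n+1} = x_n - f(x_n)(x_n - x_{n-1})/(f(x_n) - f(x_{n-1}))

Iteration 1:
  f(0.840000) = -2.182129
  f(1.840000) = 6.782287
  x_2 = 1.840000 - 6.782287×(1.840000 - 0.840000)/(6.782287 - (-2.182129))
       = 1.083421
Iteration 2:
  f(1.840000) = 6.782287
  f(1.083421) = -1.789033
  x_3 = 1.083421 - (-1.789033)×(1.083421 - 1.840000)/(-1.789033 - 6.782287)
       = 1.241337
Iteration 3:
  f(1.083421) = -1.789033
  f(1.241337) = -1.108249
  x_4 = 1.241337 - (-1.108249)×(1.241337 - 1.083421)/(-1.108249 - (-1.789033))
       = 1.498408
Iteration 4:
  f(1.241337) = -1.108249
  f(1.498408) = 1.044222
  x_5 = 1.498408 - 1.044222×(1.498408 - 1.241337)/(1.044222 - (-1.108249))
       = 1.373696
Iteration 5:
  f(1.498408) = 1.044222
  f(1.373696) = -0.186473
  x_6 = 1.373696 - (-0.186473)×(1.373696 - 1.498408)/(-0.186473 - 1.044222)
       = 1.392592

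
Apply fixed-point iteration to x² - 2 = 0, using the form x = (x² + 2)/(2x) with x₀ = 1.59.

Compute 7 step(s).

Equation: x² - 2 = 0
Fixed-point form: x = (x² + 2)/(2x)
x₀ = 1.59

x_1 = g(1.590000) = 1.423931
x_2 = g(1.423931) = 1.414247
x_3 = g(1.414247) = 1.414214
x_4 = g(1.414214) = 1.414214
x_5 = g(1.414214) = 1.414214
x_6 = g(1.414214) = 1.414214
x_7 = g(1.414214) = 1.414214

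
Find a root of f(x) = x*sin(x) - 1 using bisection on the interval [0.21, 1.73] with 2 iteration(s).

f(x) = x*sin(x) - 1
Initial interval: [0.21, 1.73]

Iteration 1:
  c_1 = (0.210000 + 1.730000)/2 = 0.970000
  f(c_1) = f(0.970000) = -0.199861
  f(a) × f(c) ≥ 0, new interval: [0.970000, 1.730000]
Iteration 2:
  c_2 = (0.970000 + 1.730000)/2 = 1.350000
  f(c_2) = f(1.350000) = 0.317227
  f(a) × f(c) < 0, new interval: [0.970000, 1.350000]

After 2 iteration(s), the approximation is c_2 = 1.350000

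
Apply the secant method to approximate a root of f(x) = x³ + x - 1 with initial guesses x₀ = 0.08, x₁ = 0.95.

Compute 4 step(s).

f(x) = x³ + x - 1
x₀ = 0.08, x₁ = 0.95

Secant formula: x_{n+1} = x_n - f(x_n)(x_n - x_{n-1})/(f(x_n) - f(x_{n-1}))

Iteration 1:
  f(0.080000) = -0.919488
  f(0.950000) = 0.807375
  x_2 = 0.950000 - 0.807375×(0.950000 - 0.080000)/(0.807375 - (-0.919488))
       = 0.543241
Iteration 2:
  f(0.950000) = 0.807375
  f(0.543241) = -0.296442
  x_3 = 0.543241 - (-0.296442)×(0.543241 - 0.950000)/(-0.296442 - 0.807375)
       = 0.652481
Iteration 3:
  f(0.543241) = -0.296442
  f(0.652481) = -0.069738
  x_4 = 0.652481 - (-0.069738)×(0.652481 - 0.543241)/(-0.069738 - (-0.296442))
       = 0.686085
Iteration 4:
  f(0.652481) = -0.069738
  f(0.686085) = 0.009033
  x_5 = 0.686085 - 0.009033×(0.686085 - 0.652481)/(0.009033 - (-0.069738))
       = 0.682231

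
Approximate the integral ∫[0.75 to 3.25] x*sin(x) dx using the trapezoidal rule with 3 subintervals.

f(x) = x*sin(x)
a = 0.75, b = 3.25, n = 3
h = (b - a)/n = 0.833333

Trapezoidal rule: (h/2)[f(x₀) + 2f(x₁) + 2f(x₂) + ... + f(xₙ)]

x_0 = 0.7500, f(x_0) = 0.511229, coefficient = 1
x_1 = 1.5833, f(x_1) = 1.583209, coefficient = 2
x_2 = 2.4167, f(x_2) = 1.602443, coefficient = 2
x_3 = 3.2500, f(x_3) = -0.351634, coefficient = 1

I ≈ (0.833333/2) × 6.530900 = 2.721208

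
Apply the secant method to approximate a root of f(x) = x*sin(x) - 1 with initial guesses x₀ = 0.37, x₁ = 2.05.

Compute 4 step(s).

f(x) = x*sin(x) - 1
x₀ = 0.37, x₁ = 2.05

Secant formula: x_{n+1} = x_n - f(x_n)(x_n - x_{n-1})/(f(x_n) - f(x_{n-1}))

Iteration 1:
  f(0.370000) = -0.866202
  f(2.050000) = 0.819093
  x_2 = 2.050000 - 0.819093×(2.050000 - 0.370000)/(0.819093 - (-0.866202))
       = 1.233481
Iteration 2:
  f(2.050000) = 0.819093
  f(1.233481) = 0.163970
  x_3 = 1.233481 - 0.163970×(1.233481 - 2.050000)/(0.163970 - 0.819093)
       = 1.029115
Iteration 3:
  f(1.233481) = 0.163970
  f(1.029115) = -0.118209
  x_4 = 1.029115 - (-0.118209)×(1.029115 - 1.233481)/(-0.118209 - 0.163970)
       = 1.114727
Iteration 4:
  f(1.029115) = -0.118209
  f(1.114727) = 0.000792
  x_5 = 1.114727 - 0.000792×(1.114727 - 1.029115)/(0.000792 - (-0.118209))
       = 1.114158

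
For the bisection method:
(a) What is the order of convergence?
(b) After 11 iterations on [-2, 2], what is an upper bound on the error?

(a) Bisection has linear (order 1) convergence; the error is halved each step.

(b) Error bound = (b-a)/2^n = (2 - (-2))/2^{11}
    = 4/2^{11}

(a) 1 (linear); (b) error ≤ 1.95e-03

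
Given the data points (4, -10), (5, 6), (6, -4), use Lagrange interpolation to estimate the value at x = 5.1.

Lagrange interpolation formula:
P(x) = Σ yᵢ × Lᵢ(x)
where Lᵢ(x) = Π_{j≠i} (x - xⱼ)/(xᵢ - xⱼ)

L_0(5.1) = (5.1 - 5)/(4 - 5) × (5.1 - 6)/(4 - 6) = -0.045000
L_1(5.1) = (5.1 - 4)/(5 - 4) × (5.1 - 6)/(5 - 6) = 0.990000
L_2(5.1) = (5.1 - 4)/(6 - 4) × (5.1 - 5)/(6 - 5) = 0.055000

P(5.1) = (-10)×L_0(5.1) + 6×L_1(5.1) + (-4)×L_2(5.1)
P(5.1) = 6.170000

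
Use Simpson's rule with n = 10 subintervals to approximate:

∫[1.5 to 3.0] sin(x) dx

f(x) = sin(x)
a = 1.5, b = 3.0, n = 10
h = (b - a)/n = 0.150000

Simpson's rule: (h/3)[f(x₀) + 4f(x₁) + 2f(x₂) + ... + f(xₙ)]

x_0 = 1.5000, f(x_0) = 0.997495, coefficient = 1
x_1 = 1.6500, f(x_1) = 0.996865, coefficient = 4
x_2 = 1.8000, f(x_2) = 0.973848, coefficient = 2
x_3 = 1.9500, f(x_3) = 0.928960, coefficient = 4
x_4 = 2.1000, f(x_4) = 0.863209, coefficient = 2
x_5 = 2.2500, f(x_5) = 0.778073, coefficient = 4
x_6 = 2.4000, f(x_6) = 0.675463, coefficient = 2
x_7 = 2.5500, f(x_7) = 0.557684, coefficient = 4
x_8 = 2.7000, f(x_8) = 0.427380, coefficient = 2
x_9 = 2.8500, f(x_9) = 0.287478, coefficient = 4
x_10 = 3.0000, f(x_10) = 0.141120, coefficient = 1

I ≈ (0.150000/3) × 21.214654 = 1.060733
Exact value: 1.060730
Error: 0.000003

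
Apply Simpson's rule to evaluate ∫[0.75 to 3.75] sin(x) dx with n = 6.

f(x) = sin(x)
a = 0.75, b = 3.75, n = 6
h = (b - a)/n = 0.500000

Simpson's rule: (h/3)[f(x₀) + 4f(x₁) + 2f(x₂) + ... + f(xₙ)]

x_0 = 0.7500, f(x_0) = 0.681639, coefficient = 1
x_1 = 1.2500, f(x_1) = 0.948985, coefficient = 4
x_2 = 1.7500, f(x_2) = 0.983986, coefficient = 2
x_3 = 2.2500, f(x_3) = 0.778073, coefficient = 4
x_4 = 2.7500, f(x_4) = 0.381661, coefficient = 2
x_5 = 3.2500, f(x_5) = -0.108195, coefficient = 4
x_6 = 3.7500, f(x_6) = -0.571561, coefficient = 1

I ≈ (0.500000/3) × 9.316822 = 1.552804
Exact value: 1.552248
Error: 0.000555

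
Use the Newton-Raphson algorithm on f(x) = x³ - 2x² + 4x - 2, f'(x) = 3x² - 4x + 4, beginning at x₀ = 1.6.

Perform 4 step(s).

f(x) = x³ - 2x² + 4x - 2
f'(x) = 3x² - 4x + 4
x₀ = 1.6

Newton-Raphson formula: x_{n+1} = x_n - f(x_n)/f'(x_n)

Iteration 1:
  f(1.600000) = 3.376000
  f'(1.600000) = 5.280000
  x_1 = 1.600000 - 3.376000/5.280000 = 0.960606
Iteration 2:
  f(0.960606) = 0.883309
  f'(0.960606) = 2.925868
  x_2 = 0.960606 - 0.883309/2.925868 = 0.658710
Iteration 3:
  f(0.658710) = 0.052855
  f'(0.658710) = 2.666857
  x_3 = 0.658710 - 0.052855/2.666857 = 0.638890
Iteration 4:
  f(0.638890) = -0.000017
  f'(0.638890) = 2.668981
  x_4 = 0.638890 - (-0.000017)/2.668981 = 0.638897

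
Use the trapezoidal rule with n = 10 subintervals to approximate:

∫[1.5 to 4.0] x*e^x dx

f(x) = x*e^x
a = 1.5, b = 4.0, n = 10
h = (b - a)/n = 0.250000

Trapezoidal rule: (h/2)[f(x₀) + 2f(x₁) + 2f(x₂) + ... + f(xₙ)]

x_0 = 1.5000, f(x_0) = 6.722534, coefficient = 1
x_1 = 1.7500, f(x_1) = 10.070555, coefficient = 2
x_2 = 2.0000, f(x_2) = 14.778112, coefficient = 2
x_3 = 2.2500, f(x_3) = 21.347406, coefficient = 2
x_4 = 2.5000, f(x_4) = 30.456235, coefficient = 2
x_5 = 2.7500, f(x_5) = 43.017238, coefficient = 2
x_6 = 3.0000, f(x_6) = 60.256611, coefficient = 2
x_7 = 3.2500, f(x_7) = 83.818605, coefficient = 2
x_8 = 3.5000, f(x_8) = 115.904082, coefficient = 2
x_9 = 3.7500, f(x_9) = 159.454058, coefficient = 2
x_10 = 4.0000, f(x_10) = 218.392600, coefficient = 1

I ≈ (0.250000/2) × 1303.320934 = 162.915117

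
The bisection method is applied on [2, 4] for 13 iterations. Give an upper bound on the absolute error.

Bisection error bound: |error| ≤ (b-a)/2^n
|error| ≤ (4 - 2)/2^13 = 2/2^13
|error| ≤ 0.0002441406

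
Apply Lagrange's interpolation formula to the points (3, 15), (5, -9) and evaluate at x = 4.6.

Lagrange interpolation formula:
P(x) = Σ yᵢ × Lᵢ(x)
where Lᵢ(x) = Π_{j≠i} (x - xⱼ)/(xᵢ - xⱼ)

L_0(4.6) = (4.6 - 5)/(3 - 5) = 0.200000
L_1(4.6) = (4.6 - 3)/(5 - 3) = 0.800000

P(4.6) = 15×L_0(4.6) + (-9)×L_1(4.6)
P(4.6) = -4.200000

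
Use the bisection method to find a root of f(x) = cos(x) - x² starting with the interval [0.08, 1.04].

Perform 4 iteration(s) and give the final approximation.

f(x) = cos(x) - x²
Initial interval: [0.08, 1.04]

Iteration 1:
  c_1 = (0.080000 + 1.040000)/2 = 0.560000
  f(c_1) = f(0.560000) = 0.533655
  f(a) × f(c) ≥ 0, new interval: [0.560000, 1.040000]
Iteration 2:
  c_2 = (0.560000 + 1.040000)/2 = 0.800000
  f(c_2) = f(0.800000) = 0.056707
  f(a) × f(c) ≥ 0, new interval: [0.800000, 1.040000]
Iteration 3:
  c_3 = (0.800000 + 1.040000)/2 = 0.920000
  f(c_3) = f(0.920000) = -0.240580
  f(a) × f(c) < 0, new interval: [0.800000, 0.920000]
Iteration 4:
  c_4 = (0.800000 + 0.920000)/2 = 0.860000
  f(c_4) = f(0.860000) = -0.087163
  f(a) × f(c) < 0, new interval: [0.800000, 0.860000]

After 4 iteration(s), the approximation is c_4 = 0.860000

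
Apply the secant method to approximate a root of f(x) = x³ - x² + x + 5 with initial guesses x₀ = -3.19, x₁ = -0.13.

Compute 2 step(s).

f(x) = x³ - x² + x + 5
x₀ = -3.19, x₁ = -0.13

Secant formula: x_{n+1} = x_n - f(x_n)(x_n - x_{n-1})/(f(x_n) - f(x_{n-1}))

Iteration 1:
  f(-3.190000) = -40.827859
  f(-0.130000) = 4.850903
  x_2 = -0.130000 - 4.850903×(-0.130000 - (-3.190000))/(4.850903 - (-40.827859))
       = -0.454960
Iteration 2:
  f(-0.130000) = 4.850903
  f(-0.454960) = 4.243880
  x_3 = -0.454960 - 4.243880×(-0.454960 - (-0.130000))/(4.243880 - 4.850903)
       = -2.726853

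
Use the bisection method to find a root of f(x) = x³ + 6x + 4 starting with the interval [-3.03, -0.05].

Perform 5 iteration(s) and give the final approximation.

f(x) = x³ + 6x + 4
Initial interval: [-3.03, -0.05]

Iteration 1:
  c_1 = (-3.030000 + (-0.050000))/2 = -1.540000
  f(c_1) = f(-1.540000) = -8.892264
  f(a) × f(c) ≥ 0, new interval: [-1.540000, -0.050000]
Iteration 2:
  c_2 = (-1.540000 + (-0.050000))/2 = -0.795000
  f(c_2) = f(-0.795000) = -1.272460
  f(a) × f(c) ≥ 0, new interval: [-0.795000, -0.050000]
Iteration 3:
  c_3 = (-0.795000 + (-0.050000))/2 = -0.422500
  f(c_3) = f(-0.422500) = 1.389581
  f(a) × f(c) < 0, new interval: [-0.795000, -0.422500]
Iteration 4:
  c_4 = (-0.795000 + (-0.422500))/2 = -0.608750
  f(c_4) = f(-0.608750) = 0.121912
  f(a) × f(c) < 0, new interval: [-0.795000, -0.608750]
Iteration 5:
  c_5 = (-0.795000 + (-0.608750))/2 = -0.701875
  f(c_5) = f(-0.701875) = -0.557014
  f(a) × f(c) ≥ 0, new interval: [-0.701875, -0.608750]

After 5 iteration(s), the approximation is c_5 = -0.701875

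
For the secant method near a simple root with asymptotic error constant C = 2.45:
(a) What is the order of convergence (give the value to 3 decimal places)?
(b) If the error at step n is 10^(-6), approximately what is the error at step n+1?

(a) Secant method has superlinear convergence with order φ = (1+√5)/2 ≈ 1.618.
    This means |e_{n+1}| ≈ C|e_n|^1.618.

(b) With |e_n| = 10^(-6) and C = 2.45:
    |e_{n+1}| ≈ 2.45 × (10^(-6))^1.618 = 2.45 × 10^(-9.71)

(a) ≈ 1.618 (golden ratio); (b) |e_{n+1}| ≈ 4.797e-10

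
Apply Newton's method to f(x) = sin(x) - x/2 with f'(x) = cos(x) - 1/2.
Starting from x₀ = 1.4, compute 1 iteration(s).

f(x) = sin(x) - x/2
f'(x) = cos(x) - 1/2
x₀ = 1.4

Newton-Raphson formula: x_{n+1} = x_n - f(x_n)/f'(x_n)

Iteration 1:
  f(1.400000) = 0.285450
  f'(1.400000) = -0.330033
  x_1 = 1.400000 - 0.285450/(-0.330033) = 2.264913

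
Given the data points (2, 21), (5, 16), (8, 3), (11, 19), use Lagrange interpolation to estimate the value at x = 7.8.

Lagrange interpolation formula:
P(x) = Σ yᵢ × Lᵢ(x)
where Lᵢ(x) = Π_{j≠i} (x - xⱼ)/(xᵢ - xⱼ)

L_0(7.8) = (7.8 - 5)/(2 - 5) × (7.8 - 8)/(2 - 8) × (7.8 - 11)/(2 - 11) = -0.011062
L_1(7.8) = (7.8 - 2)/(5 - 2) × (7.8 - 8)/(5 - 8) × (7.8 - 11)/(5 - 11) = 0.068741
L_2(7.8) = (7.8 - 2)/(8 - 2) × (7.8 - 5)/(8 - 5) × (7.8 - 11)/(8 - 11) = 0.962370
L_3(7.8) = (7.8 - 2)/(11 - 2) × (7.8 - 5)/(11 - 5) × (7.8 - 8)/(11 - 8) = -0.020049

P(7.8) = 21×L_0(7.8) + 16×L_1(7.8) + 3×L_2(7.8) + 19×L_3(7.8)
P(7.8) = 3.373728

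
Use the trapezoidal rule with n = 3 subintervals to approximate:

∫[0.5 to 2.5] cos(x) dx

f(x) = cos(x)
a = 0.5, b = 2.5, n = 3
h = (b - a)/n = 0.666667

Trapezoidal rule: (h/2)[f(x₀) + 2f(x₁) + 2f(x₂) + ... + f(xₙ)]

x_0 = 0.5000, f(x_0) = 0.877583, coefficient = 1
x_1 = 1.1667, f(x_1) = 0.393219, coefficient = 2
x_2 = 1.8333, f(x_2) = -0.259531, coefficient = 2
x_3 = 2.5000, f(x_3) = -0.801144, coefficient = 1

I ≈ (0.666667/2) × 0.343813 = 0.114604
Exact value: 0.119047
Error: 0.004442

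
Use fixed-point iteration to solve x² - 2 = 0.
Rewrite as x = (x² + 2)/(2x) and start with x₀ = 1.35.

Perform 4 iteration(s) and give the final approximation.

Equation: x² - 2 = 0
Fixed-point form: x = (x² + 2)/(2x)
x₀ = 1.35

x_1 = g(1.350000) = 1.415741
x_2 = g(1.415741) = 1.414214
x_3 = g(1.414214) = 1.414214
x_4 = g(1.414214) = 1.414214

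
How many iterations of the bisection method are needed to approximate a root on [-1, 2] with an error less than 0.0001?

We need (b-a)/2^n ≤ 0.0001
(2 - (-1))/2^n ≤ 0.0001
3/2^n ≤ 0.0001
2^n ≥ 30000
n ≥ log₂(30000) = 14.87
n ≥ 15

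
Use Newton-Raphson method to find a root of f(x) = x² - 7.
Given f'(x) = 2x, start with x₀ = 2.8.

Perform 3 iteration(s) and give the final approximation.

f(x) = x² - 7
f'(x) = 2x
x₀ = 2.8

Newton-Raphson formula: x_{n+1} = x_n - f(x_n)/f'(x_n)

Iteration 1:
  f(2.800000) = 0.840000
  f'(2.800000) = 5.600000
  x_1 = 2.800000 - 0.840000/5.600000 = 2.650000
Iteration 2:
  f(2.650000) = 0.022500
  f'(2.650000) = 5.300000
  x_2 = 2.650000 - 0.022500/5.300000 = 2.645755
Iteration 3:
  f(2.645755) = 0.000018
  f'(2.645755) = 5.291509
  x_3 = 2.645755 - 0.000018/5.291509 = 2.645751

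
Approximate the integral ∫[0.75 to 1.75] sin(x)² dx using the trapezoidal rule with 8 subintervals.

f(x) = sin(x)²
a = 0.75, b = 1.75, n = 8
h = (b - a)/n = 0.125000

Trapezoidal rule: (h/2)[f(x₀) + 2f(x₁) + 2f(x₂) + ... + f(xₙ)]

x_0 = 0.7500, f(x_0) = 0.464631, coefficient = 1
x_1 = 0.8750, f(x_1) = 0.589123, coefficient = 2
x_2 = 1.0000, f(x_2) = 0.708073, coefficient = 2
x_3 = 1.1250, f(x_3) = 0.814087, coefficient = 2
x_4 = 1.2500, f(x_4) = 0.900572, coefficient = 2
x_5 = 1.3750, f(x_5) = 0.962151, coefficient = 2
x_6 = 1.5000, f(x_6) = 0.994996, coefficient = 2
x_7 = 1.6250, f(x_7) = 0.997065, coefficient = 2
x_8 = 1.7500, f(x_8) = 0.968228, coefficient = 1

I ≈ (0.125000/2) × 13.364994 = 0.835312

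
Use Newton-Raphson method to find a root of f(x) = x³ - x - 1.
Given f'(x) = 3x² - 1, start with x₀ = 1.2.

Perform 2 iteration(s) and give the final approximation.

f(x) = x³ - x - 1
f'(x) = 3x² - 1
x₀ = 1.2

Newton-Raphson formula: x_{n+1} = x_n - f(x_n)/f'(x_n)

Iteration 1:
  f(1.200000) = -0.472000
  f'(1.200000) = 3.320000
  x_1 = 1.200000 - (-0.472000)/3.320000 = 1.342169
Iteration 2:
  f(1.342169) = 0.075636
  f'(1.342169) = 4.404250
  x_2 = 1.342169 - 0.075636/4.404250 = 1.324995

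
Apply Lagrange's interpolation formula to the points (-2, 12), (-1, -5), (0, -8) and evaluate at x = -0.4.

Lagrange interpolation formula:
P(x) = Σ yᵢ × Lᵢ(x)
where Lᵢ(x) = Π_{j≠i} (x - xⱼ)/(xᵢ - xⱼ)

L_0(-0.4) = (-0.4 - (-1))/(-2 - (-1)) × (-0.4 - 0)/(-2 - 0) = -0.120000
L_1(-0.4) = (-0.4 - (-2))/(-1 - (-2)) × (-0.4 - 0)/(-1 - 0) = 0.640000
L_2(-0.4) = (-0.4 - (-2))/(0 - (-2)) × (-0.4 - (-1))/(0 - (-1)) = 0.480000

P(-0.4) = 12×L_0(-0.4) + (-5)×L_1(-0.4) + (-8)×L_2(-0.4)
P(-0.4) = -8.480000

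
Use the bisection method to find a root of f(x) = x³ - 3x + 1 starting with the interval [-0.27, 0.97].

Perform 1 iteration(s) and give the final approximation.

f(x) = x³ - 3x + 1
Initial interval: [-0.27, 0.97]

Iteration 1:
  c_1 = (-0.270000 + 0.970000)/2 = 0.350000
  f(c_1) = f(0.350000) = -0.007125
  f(a) × f(c) < 0, new interval: [-0.270000, 0.350000]

After 1 iteration(s), the approximation is c_1 = 0.350000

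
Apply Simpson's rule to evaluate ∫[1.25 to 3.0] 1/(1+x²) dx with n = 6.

f(x) = 1/(1+x²)
a = 1.25, b = 3.0, n = 6
h = (b - a)/n = 0.291667

Simpson's rule: (h/3)[f(x₀) + 4f(x₁) + 2f(x₂) + ... + f(xₙ)]

x_0 = 1.2500, f(x_0) = 0.390244, coefficient = 1
x_1 = 1.5417, f(x_1) = 0.296144, coefficient = 4
x_2 = 1.8333, f(x_2) = 0.229299, coefficient = 2
x_3 = 2.1250, f(x_3) = 0.181303, coefficient = 4
x_4 = 2.4167, f(x_4) = 0.146193, coefficient = 2
x_5 = 2.7083, f(x_5) = 0.119975, coefficient = 4
x_6 = 3.0000, f(x_6) = 0.100000, coefficient = 1

I ≈ (0.291667/3) × 3.630917 = 0.353006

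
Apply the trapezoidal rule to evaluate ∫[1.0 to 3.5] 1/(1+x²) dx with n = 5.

f(x) = 1/(1+x²)
a = 1.0, b = 3.5, n = 5
h = (b - a)/n = 0.500000

Trapezoidal rule: (h/2)[f(x₀) + 2f(x₁) + 2f(x₂) + ... + f(xₙ)]

x_0 = 1.0000, f(x_0) = 0.500000, coefficient = 1
x_1 = 1.5000, f(x_1) = 0.307692, coefficient = 2
x_2 = 2.0000, f(x_2) = 0.200000, coefficient = 2
x_3 = 2.5000, f(x_3) = 0.137931, coefficient = 2
x_4 = 3.0000, f(x_4) = 0.100000, coefficient = 2
x_5 = 3.5000, f(x_5) = 0.075472, coefficient = 1

I ≈ (0.500000/2) × 2.066718 = 0.516680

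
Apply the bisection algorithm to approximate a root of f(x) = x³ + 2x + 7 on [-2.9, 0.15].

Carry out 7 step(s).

f(x) = x³ + 2x + 7
Initial interval: [-2.9, 0.15]

Iteration 1:
  c_1 = (-2.900000 + 0.150000)/2 = -1.375000
  f(c_1) = f(-1.375000) = 1.650391
  f(a) × f(c) < 0, new interval: [-2.900000, -1.375000]
Iteration 2:
  c_2 = (-2.900000 + (-1.375000))/2 = -2.137500
  f(c_2) = f(-2.137500) = -7.041037
  f(a) × f(c) ≥ 0, new interval: [-2.137500, -1.375000]
Iteration 3:
  c_3 = (-2.137500 + (-1.375000))/2 = -1.756250
  f(c_3) = f(-1.756250) = -1.929502
  f(a) × f(c) ≥ 0, new interval: [-1.756250, -1.375000]
Iteration 4:
  c_4 = (-1.756250 + (-1.375000))/2 = -1.565625
  f(c_4) = f(-1.565625) = 0.031119
  f(a) × f(c) < 0, new interval: [-1.756250, -1.565625]
Iteration 5:
  c_5 = (-1.756250 + (-1.565625))/2 = -1.660938
  f(c_5) = f(-1.660938) = -0.903926
  f(a) × f(c) ≥ 0, new interval: [-1.660938, -1.565625]
Iteration 6:
  c_6 = (-1.660938 + (-1.565625))/2 = -1.613281
  f(c_6) = f(-1.613281) = -0.425412
  f(a) × f(c) ≥ 0, new interval: [-1.613281, -1.565625]
Iteration 7:
  c_7 = (-1.613281 + (-1.565625))/2 = -1.589453
  f(c_7) = f(-1.589453) = -0.194439
  f(a) × f(c) ≥ 0, new interval: [-1.589453, -1.565625]

After 7 iteration(s), the approximation is c_7 = -1.589453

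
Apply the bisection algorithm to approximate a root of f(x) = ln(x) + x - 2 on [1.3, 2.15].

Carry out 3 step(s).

f(x) = ln(x) + x - 2
Initial interval: [1.3, 2.15]

Iteration 1:
  c_1 = (1.300000 + 2.150000)/2 = 1.725000
  f(c_1) = f(1.725000) = 0.270227
  f(a) × f(c) < 0, new interval: [1.300000, 1.725000]
Iteration 2:
  c_2 = (1.300000 + 1.725000)/2 = 1.512500
  f(c_2) = f(1.512500) = -0.073736
  f(a) × f(c) ≥ 0, new interval: [1.512500, 1.725000]
Iteration 3:
  c_3 = (1.512500 + 1.725000)/2 = 1.618750
  f(c_3) = f(1.618750) = 0.100404
  f(a) × f(c) < 0, new interval: [1.512500, 1.618750]

After 3 iteration(s), the approximation is c_3 = 1.618750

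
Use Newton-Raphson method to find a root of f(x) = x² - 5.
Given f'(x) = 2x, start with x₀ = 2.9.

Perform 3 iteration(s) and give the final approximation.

f(x) = x² - 5
f'(x) = 2x
x₀ = 2.9

Newton-Raphson formula: x_{n+1} = x_n - f(x_n)/f'(x_n)

Iteration 1:
  f(2.900000) = 3.410000
  f'(2.900000) = 5.800000
  x_1 = 2.900000 - 3.410000/5.800000 = 2.312069
Iteration 2:
  f(2.312069) = 0.345663
  f'(2.312069) = 4.624138
  x_2 = 2.312069 - 0.345663/4.624138 = 2.237317
Iteration 3:
  f(2.237317) = 0.005588
  f'(2.237317) = 4.474634
  x_3 = 2.237317 - 0.005588/4.474634 = 2.236068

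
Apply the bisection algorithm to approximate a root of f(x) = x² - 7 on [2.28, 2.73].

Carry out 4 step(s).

f(x) = x² - 7
Initial interval: [2.28, 2.73]

Iteration 1:
  c_1 = (2.280000 + 2.730000)/2 = 2.505000
  f(c_1) = f(2.505000) = -0.724975
  f(a) × f(c) ≥ 0, new interval: [2.505000, 2.730000]
Iteration 2:
  c_2 = (2.505000 + 2.730000)/2 = 2.617500
  f(c_2) = f(2.617500) = -0.148694
  f(a) × f(c) ≥ 0, new interval: [2.617500, 2.730000]
Iteration 3:
  c_3 = (2.617500 + 2.730000)/2 = 2.673750
  f(c_3) = f(2.673750) = 0.148939
  f(a) × f(c) < 0, new interval: [2.617500, 2.673750]
Iteration 4:
  c_4 = (2.617500 + 2.673750)/2 = 2.645625
  f(c_4) = f(2.645625) = -0.000668
  f(a) × f(c) ≥ 0, new interval: [2.645625, 2.673750]

After 4 iteration(s), the approximation is c_4 = 2.645625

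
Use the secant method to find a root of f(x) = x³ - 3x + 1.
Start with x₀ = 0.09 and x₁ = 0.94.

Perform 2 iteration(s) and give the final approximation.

f(x) = x³ - 3x + 1
x₀ = 0.09, x₁ = 0.94

Secant formula: x_{n+1} = x_n - f(x_n)(x_n - x_{n-1})/(f(x_n) - f(x_{n-1}))

Iteration 1:
  f(0.090000) = 0.730729
  f(0.940000) = -0.989416
  x_2 = 0.940000 - (-0.989416)×(0.940000 - 0.090000)/(-0.989416 - 0.730729)
       = 0.451086
Iteration 2:
  f(0.940000) = -0.989416
  f(0.451086) = -0.261471
  x_3 = 0.451086 - (-0.261471)×(0.451086 - 0.940000)/(-0.261471 - (-0.989416))
       = 0.275472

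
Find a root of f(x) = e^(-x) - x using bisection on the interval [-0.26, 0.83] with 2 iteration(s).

f(x) = e^(-x) - x
Initial interval: [-0.26, 0.83]

Iteration 1:
  c_1 = (-0.260000 + 0.830000)/2 = 0.285000
  f(c_1) = f(0.285000) = 0.467014
  f(a) × f(c) ≥ 0, new interval: [0.285000, 0.830000]
Iteration 2:
  c_2 = (0.285000 + 0.830000)/2 = 0.557500
  f(c_2) = f(0.557500) = 0.015139
  f(a) × f(c) ≥ 0, new interval: [0.557500, 0.830000]

After 2 iteration(s), the approximation is c_2 = 0.557500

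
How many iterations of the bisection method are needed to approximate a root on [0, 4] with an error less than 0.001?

We need (b-a)/2^n ≤ 0.001
(4 - 0)/2^n ≤ 0.001
4/2^n ≤ 0.001
2^n ≥ 4000
n ≥ log₂(4000) = 11.97
n ≥ 12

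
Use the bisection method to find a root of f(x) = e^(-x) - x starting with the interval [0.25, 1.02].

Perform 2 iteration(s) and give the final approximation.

f(x) = e^(-x) - x
Initial interval: [0.25, 1.02]

Iteration 1:
  c_1 = (0.250000 + 1.020000)/2 = 0.635000
  f(c_1) = f(0.635000) = -0.105065
  f(a) × f(c) < 0, new interval: [0.250000, 0.635000]
Iteration 2:
  c_2 = (0.250000 + 0.635000)/2 = 0.442500
  f(c_2) = f(0.442500) = 0.199928
  f(a) × f(c) ≥ 0, new interval: [0.442500, 0.635000]

After 2 iteration(s), the approximation is c_2 = 0.442500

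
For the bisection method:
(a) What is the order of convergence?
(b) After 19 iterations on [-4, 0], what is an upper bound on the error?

(a) Bisection has linear (order 1) convergence; the error is halved each step.

(b) Error bound = (b-a)/2^n = (0 - (-4))/2^{19}
    = 4/2^{19}

(a) 1 (linear); (b) error ≤ 7.63e-06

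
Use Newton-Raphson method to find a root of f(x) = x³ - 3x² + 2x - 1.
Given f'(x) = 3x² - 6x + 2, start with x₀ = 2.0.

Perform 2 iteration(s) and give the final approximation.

f(x) = x³ - 3x² + 2x - 1
f'(x) = 3x² - 6x + 2
x₀ = 2.0

Newton-Raphson formula: x_{n+1} = x_n - f(x_n)/f'(x_n)

Iteration 1:
  f(2.000000) = -1.000000
  f'(2.000000) = 2.000000
  x_1 = 2.000000 - (-1.000000)/2.000000 = 2.500000
Iteration 2:
  f(2.500000) = 0.875000
  f'(2.500000) = 5.750000
  x_2 = 2.500000 - 0.875000/5.750000 = 2.347826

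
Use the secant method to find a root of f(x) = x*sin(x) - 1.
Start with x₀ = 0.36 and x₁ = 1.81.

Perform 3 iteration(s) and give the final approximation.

f(x) = x*sin(x) - 1
x₀ = 0.36, x₁ = 1.81

Secant formula: x_{n+1} = x_n - f(x_n)(x_n - x_{n-1})/(f(x_n) - f(x_{n-1}))

Iteration 1:
  f(0.360000) = -0.873181
  f(1.810000) = 0.758464
  x_2 = 1.810000 - 0.758464×(1.810000 - 0.360000)/(0.758464 - (-0.873181))
       = 1.135973
Iteration 2:
  f(1.810000) = 0.758464
  f(1.135973) = 0.030265
  x_3 = 1.135973 - 0.030265×(1.135973 - 1.810000)/(0.030265 - 0.758464)
       = 1.107960
Iteration 3:
  f(1.135973) = 0.030265
  f(1.107960) = -0.008609
  x_4 = 1.107960 - (-0.008609)×(1.107960 - 1.135973)/(-0.008609 - 0.030265)
       = 1.114164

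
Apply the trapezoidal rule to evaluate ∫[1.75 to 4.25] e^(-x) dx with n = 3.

f(x) = e^(-x)
a = 1.75, b = 4.25, n = 3
h = (b - a)/n = 0.833333

Trapezoidal rule: (h/2)[f(x₀) + 2f(x₁) + 2f(x₂) + ... + f(xₙ)]

x_0 = 1.7500, f(x_0) = 0.173774, coefficient = 1
x_1 = 2.5833, f(x_1) = 0.075522, coefficient = 2
x_2 = 3.4167, f(x_2) = 0.032822, coefficient = 2
x_3 = 4.2500, f(x_3) = 0.014264, coefficient = 1

I ≈ (0.833333/2) × 0.404725 = 0.168635
Exact value: 0.159510
Error: 0.009126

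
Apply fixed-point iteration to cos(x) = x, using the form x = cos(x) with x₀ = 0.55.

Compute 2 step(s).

Equation: cos(x) = x
Fixed-point form: x = cos(x)
x₀ = 0.55

x_1 = g(0.550000) = 0.852525
x_2 = g(0.852525) = 0.658084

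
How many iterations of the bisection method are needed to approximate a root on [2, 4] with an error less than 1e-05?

We need (b-a)/2^n ≤ 1e-05
(4 - 2)/2^n ≤ 1e-05
2/2^n ≤ 1e-05
2^n ≥ 200000
n ≥ log₂(200000) = 17.61
n ≥ 18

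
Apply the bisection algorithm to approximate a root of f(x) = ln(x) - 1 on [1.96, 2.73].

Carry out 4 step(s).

f(x) = ln(x) - 1
Initial interval: [1.96, 2.73]

Iteration 1:
  c_1 = (1.960000 + 2.730000)/2 = 2.345000
  f(c_1) = f(2.345000) = -0.147715
  f(a) × f(c) ≥ 0, new interval: [2.345000, 2.730000]
Iteration 2:
  c_2 = (2.345000 + 2.730000)/2 = 2.537500
  f(c_2) = f(2.537500) = -0.068821
  f(a) × f(c) ≥ 0, new interval: [2.537500, 2.730000]
Iteration 3:
  c_3 = (2.537500 + 2.730000)/2 = 2.633750
  f(c_3) = f(2.633750) = -0.031591
  f(a) × f(c) ≥ 0, new interval: [2.633750, 2.730000]
Iteration 4:
  c_4 = (2.633750 + 2.730000)/2 = 2.681875
  f(c_4) = f(2.681875) = -0.013484
  f(a) × f(c) ≥ 0, new interval: [2.681875, 2.730000]

After 4 iteration(s), the approximation is c_4 = 2.681875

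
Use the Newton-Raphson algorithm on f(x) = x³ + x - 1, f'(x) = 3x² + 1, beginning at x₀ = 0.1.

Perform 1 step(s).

f(x) = x³ + x - 1
f'(x) = 3x² + 1
x₀ = 0.1

Newton-Raphson formula: x_{n+1} = x_n - f(x_n)/f'(x_n)

Iteration 1:
  f(0.100000) = -0.899000
  f'(0.100000) = 1.030000
  x_1 = 0.100000 - (-0.899000)/1.030000 = 0.972816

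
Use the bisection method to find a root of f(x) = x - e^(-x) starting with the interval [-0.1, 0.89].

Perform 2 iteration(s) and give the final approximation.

f(x) = x - e^(-x)
Initial interval: [-0.1, 0.89]

Iteration 1:
  c_1 = (-0.100000 + 0.890000)/2 = 0.395000
  f(c_1) = f(0.395000) = -0.278680
  f(a) × f(c) ≥ 0, new interval: [0.395000, 0.890000]
Iteration 2:
  c_2 = (0.395000 + 0.890000)/2 = 0.642500
  f(c_2) = f(0.642500) = 0.116524
  f(a) × f(c) < 0, new interval: [0.395000, 0.642500]

After 2 iteration(s), the approximation is c_2 = 0.642500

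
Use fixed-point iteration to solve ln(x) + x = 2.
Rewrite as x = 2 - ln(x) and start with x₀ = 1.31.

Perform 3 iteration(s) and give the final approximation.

Equation: ln(x) + x = 2
Fixed-point form: x = 2 - ln(x)
x₀ = 1.31

x_1 = g(1.310000) = 1.729973
x_2 = g(1.729973) = 1.451894
x_3 = g(1.451894) = 1.627131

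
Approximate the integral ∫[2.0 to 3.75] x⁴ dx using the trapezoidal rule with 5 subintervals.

f(x) = x⁴
a = 2.0, b = 3.75, n = 5
h = (b - a)/n = 0.350000

Trapezoidal rule: (h/2)[f(x₀) + 2f(x₁) + 2f(x₂) + ... + f(xₙ)]

x_0 = 2.0000, f(x_0) = 16.000000, coefficient = 1
x_1 = 2.3500, f(x_1) = 30.498006, coefficient = 2
x_2 = 2.7000, f(x_2) = 53.144100, coefficient = 2
x_3 = 3.0500, f(x_3) = 86.536506, coefficient = 2
x_4 = 3.4000, f(x_4) = 133.633600, coefficient = 2
x_5 = 3.7500, f(x_5) = 197.753906, coefficient = 1

I ≈ (0.350000/2) × 821.378331 = 143.741208
Exact value: 141.915430
Error: 1.825778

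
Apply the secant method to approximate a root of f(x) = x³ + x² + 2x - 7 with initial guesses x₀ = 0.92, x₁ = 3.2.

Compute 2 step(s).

f(x) = x³ + x² + 2x - 7
x₀ = 0.92, x₁ = 3.2

Secant formula: x_{n+1} = x_n - f(x_n)(x_n - x_{n-1})/(f(x_n) - f(x_{n-1}))

Iteration 1:
  f(0.920000) = -3.534912
  f(3.200000) = 42.408000
  x_2 = 3.200000 - 42.408000×(3.200000 - 0.920000)/(42.408000 - (-3.534912))
       = 1.095426
Iteration 2:
  f(3.200000) = 42.408000
  f(1.095426) = -2.294721
  x_3 = 1.095426 - (-2.294721)×(1.095426 - 3.200000)/(-2.294721 - 42.408000)
       = 1.203460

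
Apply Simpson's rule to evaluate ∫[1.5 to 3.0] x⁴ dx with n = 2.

f(x) = x⁴
a = 1.5, b = 3.0, n = 2
h = (b - a)/n = 0.750000

Simpson's rule: (h/3)[f(x₀) + 4f(x₁) + 2f(x₂) + ... + f(xₙ)]

x_0 = 1.5000, f(x_0) = 5.062500, coefficient = 1
x_1 = 2.2500, f(x_1) = 25.628906, coefficient = 4
x_2 = 3.0000, f(x_2) = 81.000000, coefficient = 1

I ≈ (0.750000/3) × 188.578125 = 47.144531
Exact value: 47.081250
Error: 0.063281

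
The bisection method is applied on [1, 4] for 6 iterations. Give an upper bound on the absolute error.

Bisection error bound: |error| ≤ (b-a)/2^n
|error| ≤ (4 - 1)/2^6 = 3/2^6
|error| ≤ 0.0468750000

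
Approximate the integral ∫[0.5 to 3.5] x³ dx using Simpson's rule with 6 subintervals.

f(x) = x³
a = 0.5, b = 3.5, n = 6
h = (b - a)/n = 0.500000

Simpson's rule: (h/3)[f(x₀) + 4f(x₁) + 2f(x₂) + ... + f(xₙ)]

x_0 = 0.5000, f(x_0) = 0.125000, coefficient = 1
x_1 = 1.0000, f(x_1) = 1.000000, coefficient = 4
x_2 = 1.5000, f(x_2) = 3.375000, coefficient = 2
x_3 = 2.0000, f(x_3) = 8.000000, coefficient = 4
x_4 = 2.5000, f(x_4) = 15.625000, coefficient = 2
x_5 = 3.0000, f(x_5) = 27.000000, coefficient = 4
x_6 = 3.5000, f(x_6) = 42.875000, coefficient = 1

I ≈ (0.500000/3) × 225.000000 = 37.500000
Exact value: 37.500000
Error: 0.000000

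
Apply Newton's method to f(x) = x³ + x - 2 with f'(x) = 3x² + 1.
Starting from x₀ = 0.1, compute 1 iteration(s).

f(x) = x³ + x - 2
f'(x) = 3x² + 1
x₀ = 0.1

Newton-Raphson formula: x_{n+1} = x_n - f(x_n)/f'(x_n)

Iteration 1:
  f(0.100000) = -1.899000
  f'(0.100000) = 1.030000
  x_1 = 0.100000 - (-1.899000)/1.030000 = 1.943689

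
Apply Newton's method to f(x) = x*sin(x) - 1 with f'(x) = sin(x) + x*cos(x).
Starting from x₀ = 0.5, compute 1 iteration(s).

f(x) = x*sin(x) - 1
f'(x) = sin(x) + x*cos(x)
x₀ = 0.5

Newton-Raphson formula: x_{n+1} = x_n - f(x_n)/f'(x_n)

Iteration 1:
  f(0.500000) = -0.760287
  f'(0.500000) = 0.918217
  x_1 = 0.500000 - (-0.760287)/0.918217 = 1.328004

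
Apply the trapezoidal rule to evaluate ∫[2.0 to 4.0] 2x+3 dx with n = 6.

f(x) = 2x+3
a = 2.0, b = 4.0, n = 6
h = (b - a)/n = 0.333333

Trapezoidal rule: (h/2)[f(x₀) + 2f(x₁) + 2f(x₂) + ... + f(xₙ)]

x_0 = 2.0000, f(x_0) = 7.000000, coefficient = 1
x_1 = 2.3333, f(x_1) = 7.666667, coefficient = 2
x_2 = 2.6667, f(x_2) = 8.333333, coefficient = 2
x_3 = 3.0000, f(x_3) = 9.000000, coefficient = 2
x_4 = 3.3333, f(x_4) = 9.666667, coefficient = 2
x_5 = 3.6667, f(x_5) = 10.333333, coefficient = 2
x_6 = 4.0000, f(x_6) = 11.000000, coefficient = 1

I ≈ (0.333333/2) × 108.000000 = 18.000000
Exact value: 18.000000
Error: 0.000000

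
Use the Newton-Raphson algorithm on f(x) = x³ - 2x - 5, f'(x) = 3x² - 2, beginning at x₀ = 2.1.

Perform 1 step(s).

f(x) = x³ - 2x - 5
f'(x) = 3x² - 2
x₀ = 2.1

Newton-Raphson formula: x_{n+1} = x_n - f(x_n)/f'(x_n)

Iteration 1:
  f(2.100000) = 0.061000
  f'(2.100000) = 11.230000
  x_1 = 2.100000 - 0.061000/11.230000 = 2.094568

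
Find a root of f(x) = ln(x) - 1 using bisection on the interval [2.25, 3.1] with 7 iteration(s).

f(x) = ln(x) - 1
Initial interval: [2.25, 3.1]

Iteration 1:
  c_1 = (2.250000 + 3.100000)/2 = 2.675000
  f(c_1) = f(2.675000) = -0.016051
  f(a) × f(c) ≥ 0, new interval: [2.675000, 3.100000]
Iteration 2:
  c_2 = (2.675000 + 3.100000)/2 = 2.887500
  f(c_2) = f(2.887500) = 0.060391
  f(a) × f(c) < 0, new interval: [2.675000, 2.887500]
Iteration 3:
  c_3 = (2.675000 + 2.887500)/2 = 2.781250
  f(c_3) = f(2.781250) = 0.022900
  f(a) × f(c) < 0, new interval: [2.675000, 2.781250]
Iteration 4:
  c_4 = (2.675000 + 2.781250)/2 = 2.728125
  f(c_4) = f(2.728125) = 0.003615
  f(a) × f(c) < 0, new interval: [2.675000, 2.728125]
Iteration 5:
  c_5 = (2.675000 + 2.728125)/2 = 2.701562
  f(c_5) = f(2.701562) = -0.006170
  f(a) × f(c) ≥ 0, new interval: [2.701562, 2.728125]
Iteration 6:
  c_6 = (2.701562 + 2.728125)/2 = 2.714844
  f(c_6) = f(2.714844) = -0.001266
  f(a) × f(c) ≥ 0, new interval: [2.714844, 2.728125]
Iteration 7:
  c_7 = (2.714844 + 2.728125)/2 = 2.721484
  f(c_7) = f(2.721484) = 0.001177
  f(a) × f(c) < 0, new interval: [2.714844, 2.721484]

After 7 iteration(s), the approximation is c_7 = 2.721484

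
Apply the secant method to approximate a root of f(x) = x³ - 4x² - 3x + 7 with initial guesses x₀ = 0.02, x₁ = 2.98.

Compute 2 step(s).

f(x) = x³ - 4x² - 3x + 7
x₀ = 0.02, x₁ = 2.98

Secant formula: x_{n+1} = x_n - f(x_n)(x_n - x_{n-1})/(f(x_n) - f(x_{n-1}))

Iteration 1:
  f(0.020000) = 6.938408
  f(2.980000) = -10.998008
  x_2 = 2.980000 - (-10.998008)×(2.980000 - 0.020000)/(-10.998008 - 6.938408)
       = 1.165027
Iteration 2:
  f(2.980000) = -10.998008
  f(1.165027) = -0.342959
  x_3 = 1.165027 - (-0.342959)×(1.165027 - 2.980000)/(-0.342959 - (-10.998008))
       = 1.106608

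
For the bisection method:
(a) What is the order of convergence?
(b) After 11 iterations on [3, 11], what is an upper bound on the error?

(a) Bisection has linear (order 1) convergence; the error is halved each step.

(b) Error bound = (b-a)/2^n = (11 - 3)/2^{11}
    = 8/2^{11}

(a) 1 (linear); (b) error ≤ 3.91e-03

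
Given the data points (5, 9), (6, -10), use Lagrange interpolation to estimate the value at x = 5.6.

Lagrange interpolation formula:
P(x) = Σ yᵢ × Lᵢ(x)
where Lᵢ(x) = Π_{j≠i} (x - xⱼ)/(xᵢ - xⱼ)

L_0(5.6) = (5.6 - 6)/(5 - 6) = 0.400000
L_1(5.6) = (5.6 - 5)/(6 - 5) = 0.600000

P(5.6) = 9×L_0(5.6) + (-10)×L_1(5.6)
P(5.6) = -2.400000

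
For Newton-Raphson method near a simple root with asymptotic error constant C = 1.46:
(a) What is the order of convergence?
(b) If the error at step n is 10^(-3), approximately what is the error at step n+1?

(a) Newton-Raphson has quadratic (order 2) convergence near simple roots.
    This means |e_{n+1}| ≈ C|e_n|².

(b) With |e_n| = 10^(-3) and C = 1.46:
    |e_{n+1}| ≈ 1.46 × (10^(-3))² = 1.46 × 10^(-6)

(a) 2 (quadratic); (b) |e_{n+1}| ≈ 1.460e-06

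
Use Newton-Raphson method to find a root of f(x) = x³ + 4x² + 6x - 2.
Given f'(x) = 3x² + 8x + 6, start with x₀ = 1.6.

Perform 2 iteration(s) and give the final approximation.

f(x) = x³ + 4x² + 6x - 2
f'(x) = 3x² + 8x + 6
x₀ = 1.6

Newton-Raphson formula: x_{n+1} = x_n - f(x_n)/f'(x_n)

Iteration 1:
  f(1.600000) = 21.936000
  f'(1.600000) = 26.480000
  x_1 = 1.600000 - 21.936000/26.480000 = 0.771601
Iteration 2:
  f(0.771601) = 5.470468
  f'(0.771601) = 13.958915
  x_2 = 0.771601 - 5.470468/13.958915 = 0.379703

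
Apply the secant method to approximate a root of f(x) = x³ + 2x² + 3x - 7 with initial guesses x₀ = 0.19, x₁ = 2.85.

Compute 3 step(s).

f(x) = x³ + 2x² + 3x - 7
x₀ = 0.19, x₁ = 2.85

Secant formula: x_{n+1} = x_n - f(x_n)(x_n - x_{n-1})/(f(x_n) - f(x_{n-1}))

Iteration 1:
  f(0.190000) = -6.350941
  f(2.850000) = 40.944125
  x_2 = 2.850000 - 40.944125×(2.850000 - 0.190000)/(40.944125 - (-6.350941))
       = 0.547194
Iteration 2:
  f(2.850000) = 40.944125
  f(0.547194) = -4.595735
  x_3 = 0.547194 - (-4.595735)×(0.547194 - 2.850000)/(-4.595735 - 40.944125)
       = 0.779586
Iteration 3:
  f(0.547194) = -4.595735
  f(0.779586) = -2.971940
  x_4 = 0.779586 - (-2.971940)×(0.779586 - 0.547194)/(-2.971940 - (-4.595735))
       = 1.204919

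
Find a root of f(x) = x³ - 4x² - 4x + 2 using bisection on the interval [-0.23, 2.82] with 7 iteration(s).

f(x) = x³ - 4x² - 4x + 2
Initial interval: [-0.23, 2.82]

Iteration 1:
  c_1 = (-0.230000 + 2.820000)/2 = 1.295000
  f(c_1) = f(1.295000) = -7.716353
  f(a) × f(c) < 0, new interval: [-0.230000, 1.295000]
Iteration 2:
  c_2 = (-0.230000 + 1.295000)/2 = 0.532500
  f(c_2) = f(0.532500) = -1.113231
  f(a) × f(c) < 0, new interval: [-0.230000, 0.532500]
Iteration 3:
  c_3 = (-0.230000 + 0.532500)/2 = 0.151250
  f(c_3) = f(0.151250) = 1.306954
  f(a) × f(c) ≥ 0, new interval: [0.151250, 0.532500]
Iteration 4:
  c_4 = (0.151250 + 0.532500)/2 = 0.341875
  f(c_4) = f(0.341875) = 0.204944
  f(a) × f(c) ≥ 0, new interval: [0.341875, 0.532500]
Iteration 5:
  c_5 = (0.341875 + 0.532500)/2 = 0.437187
  f(c_5) = f(0.437187) = -0.429721
  f(a) × f(c) < 0, new interval: [0.341875, 0.437187]
Iteration 6:
  c_6 = (0.341875 + 0.437187)/2 = 0.389531
  f(c_6) = f(0.389531) = -0.105958
  f(a) × f(c) < 0, new interval: [0.341875, 0.389531]
Iteration 7:
  c_7 = (0.341875 + 0.389531)/2 = 0.365703
  f(c_7) = f(0.365703) = 0.051141
  f(a) × f(c) ≥ 0, new interval: [0.365703, 0.389531]

After 7 iteration(s), the approximation is c_7 = 0.365703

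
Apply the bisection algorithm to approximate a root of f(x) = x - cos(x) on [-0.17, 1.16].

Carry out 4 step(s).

f(x) = x - cos(x)
Initial interval: [-0.17, 1.16]

Iteration 1:
  c_1 = (-0.170000 + 1.160000)/2 = 0.495000
  f(c_1) = f(0.495000) = -0.384969
  f(a) × f(c) ≥ 0, new interval: [0.495000, 1.160000]
Iteration 2:
  c_2 = (0.495000 + 1.160000)/2 = 0.827500
  f(c_2) = f(0.827500) = 0.150782
  f(a) × f(c) < 0, new interval: [0.495000, 0.827500]
Iteration 3:
  c_3 = (0.495000 + 0.827500)/2 = 0.661250
  f(c_3) = f(0.661250) = -0.127975
  f(a) × f(c) ≥ 0, new interval: [0.661250, 0.827500]
Iteration 4:
  c_4 = (0.661250 + 0.827500)/2 = 0.744375
  f(c_4) = f(0.744375) = 0.008864
  f(a) × f(c) < 0, new interval: [0.661250, 0.744375]

After 4 iteration(s), the approximation is c_4 = 0.744375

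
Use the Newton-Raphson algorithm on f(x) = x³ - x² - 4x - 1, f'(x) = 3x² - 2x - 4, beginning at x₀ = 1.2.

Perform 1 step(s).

f(x) = x³ - x² - 4x - 1
f'(x) = 3x² - 2x - 4
x₀ = 1.2

Newton-Raphson formula: x_{n+1} = x_n - f(x_n)/f'(x_n)

Iteration 1:
  f(1.200000) = -5.512000
  f'(1.200000) = -2.080000
  x_1 = 1.200000 - (-5.512000)/(-2.080000) = -1.450000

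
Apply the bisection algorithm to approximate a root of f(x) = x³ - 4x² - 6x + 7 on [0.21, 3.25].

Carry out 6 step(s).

f(x) = x³ - 4x² - 6x + 7
Initial interval: [0.21, 3.25]

Iteration 1:
  c_1 = (0.210000 + 3.250000)/2 = 1.730000
  f(c_1) = f(1.730000) = -10.173883
  f(a) × f(c) < 0, new interval: [0.210000, 1.730000]
Iteration 2:
  c_2 = (0.210000 + 1.730000)/2 = 0.970000
  f(c_2) = f(0.970000) = -1.670927
  f(a) × f(c) < 0, new interval: [0.210000, 0.970000]
Iteration 3:
  c_3 = (0.210000 + 0.970000)/2 = 0.590000
  f(c_3) = f(0.590000) = 2.272979
  f(a) × f(c) ≥ 0, new interval: [0.590000, 0.970000]
Iteration 4:
  c_4 = (0.590000 + 0.970000)/2 = 0.780000
  f(c_4) = f(0.780000) = 0.360952
  f(a) × f(c) ≥ 0, new interval: [0.780000, 0.970000]
Iteration 5:
  c_5 = (0.780000 + 0.970000)/2 = 0.875000
  f(c_5) = f(0.875000) = -0.642578
  f(a) × f(c) < 0, new interval: [0.780000, 0.875000]
Iteration 6:
  c_6 = (0.780000 + 0.875000)/2 = 0.827500
  f(c_6) = f(0.827500) = -0.137389
  f(a) × f(c) < 0, new interval: [0.780000, 0.827500]

After 6 iteration(s), the approximation is c_6 = 0.827500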